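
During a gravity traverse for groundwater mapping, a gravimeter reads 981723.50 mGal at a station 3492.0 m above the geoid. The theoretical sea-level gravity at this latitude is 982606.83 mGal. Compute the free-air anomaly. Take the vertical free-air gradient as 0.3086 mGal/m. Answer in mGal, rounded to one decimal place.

194.3

Free-air correction = 0.3086 × 3492.0 = 1077.63 mGal
Free-air anomaly = 981723.50 − 982606.83 + (1077.63) = 194.30 mGal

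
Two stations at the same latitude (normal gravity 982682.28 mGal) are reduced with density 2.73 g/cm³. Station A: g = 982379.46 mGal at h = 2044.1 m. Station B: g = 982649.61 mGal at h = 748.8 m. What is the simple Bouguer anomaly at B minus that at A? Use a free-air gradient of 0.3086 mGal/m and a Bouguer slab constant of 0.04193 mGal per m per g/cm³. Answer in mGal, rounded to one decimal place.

18.7

Δg_SB(A) = 982379.46 − 982682.28 + 0.3086×2044.1 − 0.04193×2.73×2044.1 = 94.00 mGal
Δg_SB(B) = 982649.61 − 982682.28 + 0.3086×748.8 − 0.04193×2.73×748.8 = 112.70 mGal
Difference = 112.70 − (94.00) = 18.70 mGal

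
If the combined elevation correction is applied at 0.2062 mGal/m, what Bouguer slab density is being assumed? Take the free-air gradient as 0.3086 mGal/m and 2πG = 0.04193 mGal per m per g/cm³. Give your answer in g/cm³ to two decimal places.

0.2062 = 0.3086 − 0.04193 × ρ
ρ = (0.3086 − 0.2062) / 0.04193 = 2.44 g/cm³

2.44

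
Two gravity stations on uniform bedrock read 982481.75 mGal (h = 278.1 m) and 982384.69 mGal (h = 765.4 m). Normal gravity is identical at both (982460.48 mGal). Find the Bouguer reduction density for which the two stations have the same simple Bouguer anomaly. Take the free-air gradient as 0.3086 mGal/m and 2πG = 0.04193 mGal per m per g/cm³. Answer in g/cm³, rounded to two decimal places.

2.61

Δg_obs = 982384.69 − 982481.75 = -97.06 mGal over Δh = 765.4 − 278.1 = 487.3 m
Equal Bouguer anomalies ⇒ Δg_obs + (0.3086 − 0.04193ρ)·Δh = 0
0.3086 − 0.04193ρ = −Δg_obs/Δh = 0.19918
ρ = (0.3086 − 0.19918) / 0.04193 = 2.61 g/cm³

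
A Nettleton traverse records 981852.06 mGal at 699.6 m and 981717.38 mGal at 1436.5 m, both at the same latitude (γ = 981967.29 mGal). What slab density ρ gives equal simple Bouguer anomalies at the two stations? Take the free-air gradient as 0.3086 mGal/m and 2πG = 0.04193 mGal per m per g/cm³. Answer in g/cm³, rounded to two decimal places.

Δg_obs = 981717.38 − 981852.06 = -134.68 mGal over Δh = 1436.5 − 699.6 = 736.9 m
Equal Bouguer anomalies ⇒ Δg_obs + (0.3086 − 0.04193ρ)·Δh = 0
0.3086 − 0.04193ρ = −Δg_obs/Δh = 0.18277
ρ = (0.3086 − 0.18277) / 0.04193 = 3.00 g/cm³

3.00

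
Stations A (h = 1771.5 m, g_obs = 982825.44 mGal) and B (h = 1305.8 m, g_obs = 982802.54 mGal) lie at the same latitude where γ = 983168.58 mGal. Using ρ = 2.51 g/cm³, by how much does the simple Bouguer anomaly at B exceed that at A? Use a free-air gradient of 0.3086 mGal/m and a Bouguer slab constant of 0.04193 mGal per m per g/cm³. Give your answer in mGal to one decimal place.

-117.6

Δg_SB(A) = 982825.44 − 983168.58 + 0.3086×1771.5 − 0.04193×2.51×1771.5 = 17.10 mGal
Δg_SB(B) = 982802.54 − 983168.58 + 0.3086×1305.8 − 0.04193×2.51×1305.8 = -100.50 mGal
Difference = -100.50 − (17.10) = -117.60 mGal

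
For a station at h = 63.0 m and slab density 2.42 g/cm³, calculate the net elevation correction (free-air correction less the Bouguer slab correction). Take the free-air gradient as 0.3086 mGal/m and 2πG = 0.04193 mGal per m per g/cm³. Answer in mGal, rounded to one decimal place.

Combined gradient = 0.3086 − 0.04193 × 2.42 = 0.2071294 mGal/m
Combined elevation correction = 0.2071294 × 63.0 = 13.0 mGal

13.0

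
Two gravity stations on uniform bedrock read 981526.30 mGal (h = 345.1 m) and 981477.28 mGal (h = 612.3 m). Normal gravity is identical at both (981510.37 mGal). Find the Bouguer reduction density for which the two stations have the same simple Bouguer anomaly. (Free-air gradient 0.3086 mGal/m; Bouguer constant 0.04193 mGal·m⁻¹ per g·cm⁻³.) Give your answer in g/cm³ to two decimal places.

2.98

Δg_obs = 981477.28 − 981526.30 = -49.02 mGal over Δh = 612.3 − 345.1 = 267.2 m
Equal Bouguer anomalies ⇒ Δg_obs + (0.3086 − 0.04193ρ)·Δh = 0
0.3086 − 0.04193ρ = −Δg_obs/Δh = 0.18346
ρ = (0.3086 − 0.18346) / 0.04193 = 2.98 g/cm³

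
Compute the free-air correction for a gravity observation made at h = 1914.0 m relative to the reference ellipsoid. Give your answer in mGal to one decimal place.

590.7

Free-air correction = 0.3086 × 1914.0 = 590.7 mGal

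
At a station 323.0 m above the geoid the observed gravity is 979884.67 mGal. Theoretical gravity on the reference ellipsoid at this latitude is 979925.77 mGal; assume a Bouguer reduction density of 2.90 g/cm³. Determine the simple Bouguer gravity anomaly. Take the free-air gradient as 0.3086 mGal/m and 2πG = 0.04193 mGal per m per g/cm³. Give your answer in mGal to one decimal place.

Free-air correction = 0.3086 × 323.0 = 99.68 mGal
Free-air anomaly = 979884.67 − 979925.77 + (99.68) = 58.58 mGal
Bouguer slab correction = 0.04193 × 2.90 × 323.0 = 39.28 mGal
Simple Bouguer anomaly = 58.58 − (39.28) = 19.30 mGal

19.3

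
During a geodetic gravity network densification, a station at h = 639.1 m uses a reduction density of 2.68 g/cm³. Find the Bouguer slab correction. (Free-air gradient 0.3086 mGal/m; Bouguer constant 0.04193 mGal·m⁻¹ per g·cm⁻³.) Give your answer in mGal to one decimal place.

71.8

Bouguer slab correction = 0.04193 × 2.68 × 639.1 = 71.8 mGal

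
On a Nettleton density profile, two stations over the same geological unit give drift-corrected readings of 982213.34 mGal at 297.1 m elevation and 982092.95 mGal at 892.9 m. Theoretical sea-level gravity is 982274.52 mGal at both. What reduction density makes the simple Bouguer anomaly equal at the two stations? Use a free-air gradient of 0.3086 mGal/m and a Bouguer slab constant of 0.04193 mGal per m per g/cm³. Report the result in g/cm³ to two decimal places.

Δg_obs = 982092.95 − 982213.34 = -120.39 mGal over Δh = 892.9 − 297.1 = 595.8 m
Equal Bouguer anomalies ⇒ Δg_obs + (0.3086 − 0.04193ρ)·Δh = 0
0.3086 − 0.04193ρ = −Δg_obs/Δh = 0.20206
ρ = (0.3086 − 0.20206) / 0.04193 = 2.54 g/cm³

2.54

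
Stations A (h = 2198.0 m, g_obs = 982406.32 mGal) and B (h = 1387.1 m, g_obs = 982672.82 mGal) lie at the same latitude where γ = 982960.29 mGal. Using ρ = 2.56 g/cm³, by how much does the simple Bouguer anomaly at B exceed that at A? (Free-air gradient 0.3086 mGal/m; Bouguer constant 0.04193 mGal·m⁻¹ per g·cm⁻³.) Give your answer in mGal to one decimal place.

Δg_SB(A) = 982406.32 − 982960.29 + 0.3086×2198.0 − 0.04193×2.56×2198.0 = -111.60 mGal
Δg_SB(B) = 982672.82 − 982960.29 + 0.3086×1387.1 − 0.04193×2.56×1387.1 = -8.30 mGal
Difference = -8.30 − (-111.60) = 103.30 mGal

103.3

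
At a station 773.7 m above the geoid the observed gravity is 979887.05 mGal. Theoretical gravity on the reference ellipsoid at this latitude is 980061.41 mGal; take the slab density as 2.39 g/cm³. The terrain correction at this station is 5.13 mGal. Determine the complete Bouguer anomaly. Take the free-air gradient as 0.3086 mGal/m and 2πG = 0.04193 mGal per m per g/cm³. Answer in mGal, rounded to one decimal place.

-8.0

Free-air correction = 0.3086 × 773.7 = 238.76 mGal
Free-air anomaly = 979887.05 − 980061.41 + (238.76) = 64.40 mGal
Bouguer slab correction = 0.04193 × 2.39 × 773.7 = 77.53 mGal
Simple Bouguer anomaly = 64.40 − (77.53) = -13.13 mGal
Complete Bouguer anomaly = -13.13 + 5.13 = -8.00 mGal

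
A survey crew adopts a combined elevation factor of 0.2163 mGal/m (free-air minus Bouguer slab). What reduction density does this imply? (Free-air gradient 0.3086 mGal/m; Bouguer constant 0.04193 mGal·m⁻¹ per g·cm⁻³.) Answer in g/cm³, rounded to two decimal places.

2.20

0.2163 = 0.3086 − 0.04193 × ρ
ρ = (0.3086 − 0.2163) / 0.04193 = 2.20 g/cm³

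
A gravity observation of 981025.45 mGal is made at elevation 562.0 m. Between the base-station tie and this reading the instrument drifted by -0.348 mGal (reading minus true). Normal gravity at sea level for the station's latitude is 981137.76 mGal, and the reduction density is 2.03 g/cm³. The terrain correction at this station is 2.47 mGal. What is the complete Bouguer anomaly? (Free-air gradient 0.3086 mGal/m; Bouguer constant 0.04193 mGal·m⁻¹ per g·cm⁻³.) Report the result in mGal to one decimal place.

Drift-corrected reading = 981025.45 − (-0.348) = 981025.798 mGal
Free-air correction = 0.3086 × 562.0 = 173.43 mGal
Free-air anomaly = 981025.798 − 981137.76 + (173.43) = 61.468 mGal
Bouguer slab correction = 0.04193 × 2.03 × 562.0 = 47.84 mGal
Simple Bouguer anomaly = 61.468 − (47.84) = 13.628 mGal
Complete Bouguer anomaly = 13.628 + 2.47 = 16.098 mGal

16.1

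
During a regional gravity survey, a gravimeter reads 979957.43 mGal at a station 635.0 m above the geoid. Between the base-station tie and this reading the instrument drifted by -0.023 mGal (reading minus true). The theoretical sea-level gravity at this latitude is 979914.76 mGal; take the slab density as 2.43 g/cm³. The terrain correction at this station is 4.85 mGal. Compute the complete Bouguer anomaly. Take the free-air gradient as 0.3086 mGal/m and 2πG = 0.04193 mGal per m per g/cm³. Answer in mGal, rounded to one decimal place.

178.8

Drift-corrected reading = 979957.43 − (-0.023) = 979957.453 mGal
Free-air correction = 0.3086 × 635.0 = 195.96 mGal
Free-air anomaly = 979957.453 − 979914.76 + (195.96) = 238.653 mGal
Bouguer slab correction = 0.04193 × 2.43 × 635.0 = 64.70 mGal
Simple Bouguer anomaly = 238.653 − (64.70) = 173.953 mGal
Complete Bouguer anomaly = 173.953 + 4.85 = 178.803 mGal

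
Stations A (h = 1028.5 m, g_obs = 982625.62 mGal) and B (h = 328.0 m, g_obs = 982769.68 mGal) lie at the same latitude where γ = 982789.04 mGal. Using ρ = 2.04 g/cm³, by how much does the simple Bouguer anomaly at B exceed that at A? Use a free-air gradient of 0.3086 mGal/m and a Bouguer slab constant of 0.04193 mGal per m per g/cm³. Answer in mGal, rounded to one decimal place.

-12.2

Δg_SB(A) = 982625.62 − 982789.04 + 0.3086×1028.5 − 0.04193×2.04×1028.5 = 66.00 mGal
Δg_SB(B) = 982769.68 − 982789.04 + 0.3086×328.0 − 0.04193×2.04×328.0 = 53.80 mGal
Difference = 53.80 − (66.00) = -12.20 mGal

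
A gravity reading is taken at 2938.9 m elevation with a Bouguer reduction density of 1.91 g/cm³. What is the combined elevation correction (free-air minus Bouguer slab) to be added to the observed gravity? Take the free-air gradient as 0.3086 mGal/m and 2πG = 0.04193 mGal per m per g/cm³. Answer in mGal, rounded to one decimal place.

Combined gradient = 0.3086 − 0.04193 × 1.91 = 0.2285137 mGal/m
Combined elevation correction = 0.2285137 × 2938.9 = 671.6 mGal

671.6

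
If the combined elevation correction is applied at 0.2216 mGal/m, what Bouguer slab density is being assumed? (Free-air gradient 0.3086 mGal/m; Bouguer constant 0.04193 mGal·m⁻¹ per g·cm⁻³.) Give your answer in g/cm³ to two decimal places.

0.2216 = 0.3086 − 0.04193 × ρ
ρ = (0.3086 − 0.2216) / 0.04193 = 2.07 g/cm³

2.07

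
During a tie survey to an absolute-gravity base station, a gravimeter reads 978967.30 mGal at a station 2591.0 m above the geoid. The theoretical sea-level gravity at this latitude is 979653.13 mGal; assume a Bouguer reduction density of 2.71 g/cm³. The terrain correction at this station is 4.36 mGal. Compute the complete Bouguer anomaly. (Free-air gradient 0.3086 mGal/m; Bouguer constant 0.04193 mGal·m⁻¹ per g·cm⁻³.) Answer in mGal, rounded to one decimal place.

Free-air correction = 0.3086 × 2591.0 = 799.58 mGal
Free-air anomaly = 978967.30 − 979653.13 + (799.58) = 113.75 mGal
Bouguer slab correction = 0.04193 × 2.71 × 2591.0 = 294.42 mGal
Simple Bouguer anomaly = 113.75 − (294.42) = -180.67 mGal
Complete Bouguer anomaly = -180.67 + 4.36 = -176.31 mGal

-176.3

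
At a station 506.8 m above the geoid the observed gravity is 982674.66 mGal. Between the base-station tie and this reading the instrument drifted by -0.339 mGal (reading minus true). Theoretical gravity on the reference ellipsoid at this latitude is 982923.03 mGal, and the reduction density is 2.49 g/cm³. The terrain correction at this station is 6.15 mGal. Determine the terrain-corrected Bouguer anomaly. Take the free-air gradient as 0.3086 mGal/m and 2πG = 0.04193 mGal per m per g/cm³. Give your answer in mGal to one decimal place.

-138.4

Drift-corrected reading = 982674.66 − (-0.339) = 982674.999 mGal
Free-air correction = 0.3086 × 506.8 = 156.40 mGal
Free-air anomaly = 982674.999 − 982923.03 + (156.40) = -91.631 mGal
Bouguer slab correction = 0.04193 × 2.49 × 506.8 = 52.91 mGal
Simple Bouguer anomaly = -91.631 − (52.91) = -144.541 mGal
Complete Bouguer anomaly = -144.541 + 6.15 = -138.391 mGal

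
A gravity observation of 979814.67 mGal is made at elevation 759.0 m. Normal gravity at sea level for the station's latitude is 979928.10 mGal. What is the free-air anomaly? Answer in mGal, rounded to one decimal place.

120.8

Free-air correction = 0.3086 × 759.0 = 234.23 mGal
Free-air anomaly = 979814.67 − 979928.10 + (234.23) = 120.80 mGal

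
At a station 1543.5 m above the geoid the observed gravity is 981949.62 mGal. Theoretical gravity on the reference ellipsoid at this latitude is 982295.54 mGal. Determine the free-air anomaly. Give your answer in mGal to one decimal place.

Free-air correction = 0.3086 × 1543.5 = 476.32 mGal
Free-air anomaly = 981949.62 − 982295.54 + (476.32) = 130.40 mGal

130.4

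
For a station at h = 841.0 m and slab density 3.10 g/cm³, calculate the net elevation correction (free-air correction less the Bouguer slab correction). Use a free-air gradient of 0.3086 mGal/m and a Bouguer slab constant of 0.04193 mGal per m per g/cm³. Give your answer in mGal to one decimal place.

Combined gradient = 0.3086 − 0.04193 × 3.10 = 0.1786170 mGal/m
Combined elevation correction = 0.1786170 × 841.0 = 150.2 mGal

150.2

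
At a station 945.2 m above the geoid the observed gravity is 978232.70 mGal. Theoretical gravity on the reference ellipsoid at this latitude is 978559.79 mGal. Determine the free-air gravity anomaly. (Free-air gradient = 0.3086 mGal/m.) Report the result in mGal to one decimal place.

Free-air correction = 0.3086 × 945.2 = 291.69 mGal
Free-air anomaly = 978232.70 − 978559.79 + (291.69) = -35.40 mGal

-35.4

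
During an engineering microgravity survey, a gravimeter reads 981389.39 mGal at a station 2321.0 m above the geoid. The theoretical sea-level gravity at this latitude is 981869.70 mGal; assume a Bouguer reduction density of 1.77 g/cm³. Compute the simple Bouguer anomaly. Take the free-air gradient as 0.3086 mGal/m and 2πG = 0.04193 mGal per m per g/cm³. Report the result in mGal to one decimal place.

Free-air correction = 0.3086 × 2321.0 = 716.26 mGal
Free-air anomaly = 981389.39 − 981869.70 + (716.26) = 235.95 mGal
Bouguer slab correction = 0.04193 × 1.77 × 2321.0 = 172.26 mGal
Simple Bouguer anomaly = 235.95 − (172.26) = 63.69 mGal

63.7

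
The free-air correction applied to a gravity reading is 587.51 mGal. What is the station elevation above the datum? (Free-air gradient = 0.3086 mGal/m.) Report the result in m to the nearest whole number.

1904

h = 587.51 / 0.3086 = 1903.79 m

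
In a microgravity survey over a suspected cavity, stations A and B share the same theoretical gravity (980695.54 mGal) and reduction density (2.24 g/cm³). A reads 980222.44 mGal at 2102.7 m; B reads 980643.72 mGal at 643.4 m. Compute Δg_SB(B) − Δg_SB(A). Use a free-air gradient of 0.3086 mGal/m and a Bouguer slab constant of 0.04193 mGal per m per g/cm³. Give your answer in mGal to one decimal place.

Δg_SB(A) = 980222.44 − 980695.54 + 0.3086×2102.7 − 0.04193×2.24×2102.7 = -21.70 mGal
Δg_SB(B) = 980643.72 − 980695.54 + 0.3086×643.4 − 0.04193×2.24×643.4 = 86.30 mGal
Difference = 86.30 − (-21.70) = 108.00 mGal

108.0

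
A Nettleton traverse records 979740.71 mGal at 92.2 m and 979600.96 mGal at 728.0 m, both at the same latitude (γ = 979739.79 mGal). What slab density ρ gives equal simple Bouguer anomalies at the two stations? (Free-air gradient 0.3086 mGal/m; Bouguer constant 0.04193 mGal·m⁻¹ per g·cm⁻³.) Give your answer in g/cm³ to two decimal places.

2.12

Δg_obs = 979600.96 − 979740.71 = -139.75 mGal over Δh = 728.0 − 92.2 = 635.8 m
Equal Bouguer anomalies ⇒ Δg_obs + (0.3086 − 0.04193ρ)·Δh = 0
0.3086 − 0.04193ρ = −Δg_obs/Δh = 0.21980
ρ = (0.3086 − 0.21980) / 0.04193 = 2.12 g/cm³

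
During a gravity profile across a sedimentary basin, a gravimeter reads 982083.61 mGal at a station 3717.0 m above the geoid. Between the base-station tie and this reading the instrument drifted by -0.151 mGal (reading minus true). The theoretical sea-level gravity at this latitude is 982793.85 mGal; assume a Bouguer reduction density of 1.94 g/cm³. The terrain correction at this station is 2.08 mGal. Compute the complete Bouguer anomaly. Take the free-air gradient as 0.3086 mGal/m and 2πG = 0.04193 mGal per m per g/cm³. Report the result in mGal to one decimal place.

Drift-corrected reading = 982083.61 − (-0.151) = 982083.761 mGal
Free-air correction = 0.3086 × 3717.0 = 1147.07 mGal
Free-air anomaly = 982083.761 − 982793.85 + (1147.07) = 436.981 mGal
Bouguer slab correction = 0.04193 × 1.94 × 3717.0 = 302.36 mGal
Simple Bouguer anomaly = 436.981 − (302.36) = 134.621 mGal
Complete Bouguer anomaly = 134.621 + 2.08 = 136.701 mGal

136.7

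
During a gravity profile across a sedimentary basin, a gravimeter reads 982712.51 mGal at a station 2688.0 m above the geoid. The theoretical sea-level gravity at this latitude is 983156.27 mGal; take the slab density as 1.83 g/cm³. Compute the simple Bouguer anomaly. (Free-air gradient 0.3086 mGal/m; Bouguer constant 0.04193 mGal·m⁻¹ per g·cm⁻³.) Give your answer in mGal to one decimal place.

Free-air correction = 0.3086 × 2688.0 = 829.52 mGal
Free-air anomaly = 982712.51 − 983156.27 + (829.52) = 385.76 mGal
Bouguer slab correction = 0.04193 × 1.83 × 2688.0 = 206.26 mGal
Simple Bouguer anomaly = 385.76 − (206.26) = 179.50 mGal

179.5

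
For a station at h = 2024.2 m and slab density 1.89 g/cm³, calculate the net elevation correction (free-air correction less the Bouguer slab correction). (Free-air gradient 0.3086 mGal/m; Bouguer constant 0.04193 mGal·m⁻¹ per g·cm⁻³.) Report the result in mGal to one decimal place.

464.3

Combined gradient = 0.3086 − 0.04193 × 1.89 = 0.2293523 mGal/m
Combined elevation correction = 0.2293523 × 2024.2 = 464.3 mGal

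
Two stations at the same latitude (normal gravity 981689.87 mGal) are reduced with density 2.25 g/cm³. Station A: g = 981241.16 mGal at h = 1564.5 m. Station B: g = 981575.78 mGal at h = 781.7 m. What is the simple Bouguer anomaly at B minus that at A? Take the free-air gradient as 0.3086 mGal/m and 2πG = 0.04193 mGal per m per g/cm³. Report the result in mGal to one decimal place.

166.9

Δg_SB(A) = 981241.16 − 981689.87 + 0.3086×1564.5 − 0.04193×2.25×1564.5 = -113.50 mGal
Δg_SB(B) = 981575.78 − 981689.87 + 0.3086×781.7 − 0.04193×2.25×781.7 = 53.40 mGal
Difference = 53.40 − (-113.50) = 166.90 mGal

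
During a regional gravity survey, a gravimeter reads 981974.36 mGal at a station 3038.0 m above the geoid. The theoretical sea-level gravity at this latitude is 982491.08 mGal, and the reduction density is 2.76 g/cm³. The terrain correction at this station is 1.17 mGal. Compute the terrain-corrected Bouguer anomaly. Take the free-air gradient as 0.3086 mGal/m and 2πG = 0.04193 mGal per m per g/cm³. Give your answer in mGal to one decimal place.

70.4

Free-air correction = 0.3086 × 3038.0 = 937.53 mGal
Free-air anomaly = 981974.36 − 982491.08 + (937.53) = 420.81 mGal
Bouguer slab correction = 0.04193 × 2.76 × 3038.0 = 351.58 mGal
Simple Bouguer anomaly = 420.81 − (351.58) = 69.23 mGal
Complete Bouguer anomaly = 69.23 + 1.17 = 70.40 mGal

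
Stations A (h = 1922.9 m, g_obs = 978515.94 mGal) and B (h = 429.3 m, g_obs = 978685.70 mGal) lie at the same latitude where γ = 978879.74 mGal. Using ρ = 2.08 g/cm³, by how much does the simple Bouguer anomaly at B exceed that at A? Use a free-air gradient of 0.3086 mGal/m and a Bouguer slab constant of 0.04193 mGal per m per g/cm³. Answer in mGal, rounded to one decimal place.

-160.9

Δg_SB(A) = 978515.94 − 978879.74 + 0.3086×1922.9 − 0.04193×2.08×1922.9 = 61.90 mGal
Δg_SB(B) = 978685.70 − 978879.74 + 0.3086×429.3 − 0.04193×2.08×429.3 = -99.00 mGal
Difference = -99.00 − (61.90) = -160.90 mGal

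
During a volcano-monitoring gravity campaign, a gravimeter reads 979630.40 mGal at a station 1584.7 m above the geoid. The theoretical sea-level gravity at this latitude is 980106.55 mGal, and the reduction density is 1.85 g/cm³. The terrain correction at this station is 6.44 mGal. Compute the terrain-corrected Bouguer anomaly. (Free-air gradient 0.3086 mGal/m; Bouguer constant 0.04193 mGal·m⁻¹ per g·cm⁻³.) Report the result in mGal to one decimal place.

-103.6

Free-air correction = 0.3086 × 1584.7 = 489.04 mGal
Free-air anomaly = 979630.40 − 980106.55 + (489.04) = 12.89 mGal
Bouguer slab correction = 0.04193 × 1.85 × 1584.7 = 122.93 mGal
Simple Bouguer anomaly = 12.89 − (122.93) = -110.04 mGal
Complete Bouguer anomaly = -110.04 + 6.44 = -103.60 mGal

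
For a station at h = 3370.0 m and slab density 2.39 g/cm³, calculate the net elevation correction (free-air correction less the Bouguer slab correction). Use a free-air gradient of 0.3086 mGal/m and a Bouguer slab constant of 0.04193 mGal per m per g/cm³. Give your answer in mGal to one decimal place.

702.3

Combined gradient = 0.3086 − 0.04193 × 2.39 = 0.2083873 mGal/m
Combined elevation correction = 0.2083873 × 3370.0 = 702.3 mGal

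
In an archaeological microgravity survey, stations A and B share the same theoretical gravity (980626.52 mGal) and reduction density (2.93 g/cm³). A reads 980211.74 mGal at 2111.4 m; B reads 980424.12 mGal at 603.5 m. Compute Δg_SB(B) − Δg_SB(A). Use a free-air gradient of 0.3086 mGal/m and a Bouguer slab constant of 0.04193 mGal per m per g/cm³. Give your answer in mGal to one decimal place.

Δg_SB(A) = 980211.74 − 980626.52 + 0.3086×2111.4 − 0.04193×2.93×2111.4 = -22.60 mGal
Δg_SB(B) = 980424.12 − 980626.52 + 0.3086×603.5 − 0.04193×2.93×603.5 = -90.30 mGal
Difference = -90.30 − (-22.60) = -67.70 mGal

-67.7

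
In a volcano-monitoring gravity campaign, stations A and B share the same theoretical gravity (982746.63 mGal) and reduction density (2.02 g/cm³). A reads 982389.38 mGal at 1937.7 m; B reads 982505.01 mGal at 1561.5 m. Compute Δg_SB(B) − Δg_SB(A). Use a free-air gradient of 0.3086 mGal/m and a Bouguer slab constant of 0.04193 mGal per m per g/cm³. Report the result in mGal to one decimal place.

Δg_SB(A) = 982389.38 − 982746.63 + 0.3086×1937.7 − 0.04193×2.02×1937.7 = 76.60 mGal
Δg_SB(B) = 982505.01 − 982746.63 + 0.3086×1561.5 − 0.04193×2.02×1561.5 = 108.00 mGal
Difference = 108.00 − (76.60) = 31.40 mGal

31.4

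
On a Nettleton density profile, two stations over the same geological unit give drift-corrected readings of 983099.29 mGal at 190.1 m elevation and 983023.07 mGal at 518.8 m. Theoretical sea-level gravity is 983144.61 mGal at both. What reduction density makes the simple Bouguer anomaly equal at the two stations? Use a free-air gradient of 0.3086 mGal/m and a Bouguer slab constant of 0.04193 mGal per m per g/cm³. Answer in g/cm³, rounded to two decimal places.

1.83

Δg_obs = 983023.07 − 983099.29 = -76.22 mGal over Δh = 518.8 − 190.1 = 328.7 m
Equal Bouguer anomalies ⇒ Δg_obs + (0.3086 − 0.04193ρ)·Δh = 0
0.3086 − 0.04193ρ = −Δg_obs/Δh = 0.23188
ρ = (0.3086 − 0.23188) / 0.04193 = 1.83 g/cm³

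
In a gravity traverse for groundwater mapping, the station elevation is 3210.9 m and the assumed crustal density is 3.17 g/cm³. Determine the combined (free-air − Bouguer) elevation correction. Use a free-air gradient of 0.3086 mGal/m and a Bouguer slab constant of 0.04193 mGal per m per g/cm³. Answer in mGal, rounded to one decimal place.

Combined gradient = 0.3086 − 0.04193 × 3.17 = 0.1756819 mGal/m
Combined elevation correction = 0.1756819 × 3210.9 = 564.1 mGal

564.1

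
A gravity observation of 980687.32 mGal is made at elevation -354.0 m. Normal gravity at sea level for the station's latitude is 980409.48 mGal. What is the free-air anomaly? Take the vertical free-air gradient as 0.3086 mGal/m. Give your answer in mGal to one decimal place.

Free-air correction = 0.3086 × -354.0 = -109.24 mGal
Free-air anomaly = 980687.32 − 980409.48 + (-109.24) = 168.60 mGal

168.6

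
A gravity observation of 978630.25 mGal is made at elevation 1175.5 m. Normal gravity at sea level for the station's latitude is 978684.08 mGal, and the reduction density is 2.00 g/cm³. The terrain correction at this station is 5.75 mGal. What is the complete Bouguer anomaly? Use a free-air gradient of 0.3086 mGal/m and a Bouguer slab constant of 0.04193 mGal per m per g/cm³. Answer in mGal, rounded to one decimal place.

Free-air correction = 0.3086 × 1175.5 = 362.76 mGal
Free-air anomaly = 978630.25 − 978684.08 + (362.76) = 308.93 mGal
Bouguer slab correction = 0.04193 × 2.00 × 1175.5 = 98.58 mGal
Simple Bouguer anomaly = 308.93 − (98.58) = 210.35 mGal
Complete Bouguer anomaly = 210.35 + 5.75 = 216.10 mGal

216.1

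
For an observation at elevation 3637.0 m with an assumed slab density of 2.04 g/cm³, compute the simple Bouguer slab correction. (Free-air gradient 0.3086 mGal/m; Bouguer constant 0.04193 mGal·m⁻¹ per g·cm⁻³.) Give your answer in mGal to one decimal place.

311.1

Bouguer slab correction = 0.04193 × 2.04 × 3637.0 = 311.1 mGal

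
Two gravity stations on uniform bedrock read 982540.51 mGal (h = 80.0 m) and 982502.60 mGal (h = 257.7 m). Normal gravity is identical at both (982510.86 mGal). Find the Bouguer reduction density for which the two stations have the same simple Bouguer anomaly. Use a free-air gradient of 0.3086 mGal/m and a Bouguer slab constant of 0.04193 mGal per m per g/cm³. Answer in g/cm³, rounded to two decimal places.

Δg_obs = 982502.60 − 982540.51 = -37.91 mGal over Δh = 257.7 − 80.0 = 177.7 m
Equal Bouguer anomalies ⇒ Δg_obs + (0.3086 − 0.04193ρ)·Δh = 0
0.3086 − 0.04193ρ = −Δg_obs/Δh = 0.21334
ρ = (0.3086 − 0.21334) / 0.04193 = 2.27 g/cm³

2.27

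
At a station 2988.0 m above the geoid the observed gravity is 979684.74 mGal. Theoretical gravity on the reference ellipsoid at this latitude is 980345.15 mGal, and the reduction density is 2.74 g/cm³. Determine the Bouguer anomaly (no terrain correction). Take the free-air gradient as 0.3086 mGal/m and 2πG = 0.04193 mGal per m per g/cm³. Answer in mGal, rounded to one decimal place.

Free-air correction = 0.3086 × 2988.0 = 922.10 mGal
Free-air anomaly = 979684.74 − 980345.15 + (922.10) = 261.69 mGal
Bouguer slab correction = 0.04193 × 2.74 × 2988.0 = 343.29 mGal
Simple Bouguer anomaly = 261.69 − (343.29) = -81.60 mGal

-81.6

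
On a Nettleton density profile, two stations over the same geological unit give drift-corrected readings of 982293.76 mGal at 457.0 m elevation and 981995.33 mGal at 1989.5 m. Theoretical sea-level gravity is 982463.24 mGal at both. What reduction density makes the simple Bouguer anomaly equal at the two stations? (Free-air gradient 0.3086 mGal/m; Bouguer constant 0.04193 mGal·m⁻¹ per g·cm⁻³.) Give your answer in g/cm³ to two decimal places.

Δg_obs = 981995.33 − 982293.76 = -298.43 mGal over Δh = 1989.5 − 457.0 = 1532.5 m
Equal Bouguer anomalies ⇒ Δg_obs + (0.3086 − 0.04193ρ)·Δh = 0
0.3086 − 0.04193ρ = −Δg_obs/Δh = 0.19473
ρ = (0.3086 − 0.19473) / 0.04193 = 2.72 g/cm³

2.72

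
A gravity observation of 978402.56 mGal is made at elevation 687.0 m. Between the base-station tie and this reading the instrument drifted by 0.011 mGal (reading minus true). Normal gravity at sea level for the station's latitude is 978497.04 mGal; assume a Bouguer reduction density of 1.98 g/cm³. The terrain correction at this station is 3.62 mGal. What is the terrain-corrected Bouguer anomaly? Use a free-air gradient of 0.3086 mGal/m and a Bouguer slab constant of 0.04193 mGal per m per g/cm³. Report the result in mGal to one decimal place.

Drift-corrected reading = 978402.56 − (0.011) = 978402.549 mGal
Free-air correction = 0.3086 × 687.0 = 212.01 mGal
Free-air anomaly = 978402.549 − 978497.04 + (212.01) = 117.519 mGal
Bouguer slab correction = 0.04193 × 1.98 × 687.0 = 57.04 mGal
Simple Bouguer anomaly = 117.519 − (57.04) = 60.479 mGal
Complete Bouguer anomaly = 60.479 + 3.62 = 64.099 mGal

64.1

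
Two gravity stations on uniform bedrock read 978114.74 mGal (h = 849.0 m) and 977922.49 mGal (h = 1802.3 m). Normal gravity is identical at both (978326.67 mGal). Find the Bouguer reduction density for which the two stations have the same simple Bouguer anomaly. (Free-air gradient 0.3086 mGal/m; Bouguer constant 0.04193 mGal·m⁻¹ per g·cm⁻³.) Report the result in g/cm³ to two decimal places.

2.55

Δg_obs = 977922.49 − 978114.74 = -192.25 mGal over Δh = 1802.3 − 849.0 = 953.3 m
Equal Bouguer anomalies ⇒ Δg_obs + (0.3086 − 0.04193ρ)·Δh = 0
0.3086 − 0.04193ρ = −Δg_obs/Δh = 0.20167
ρ = (0.3086 − 0.20167) / 0.04193 = 2.55 g/cm³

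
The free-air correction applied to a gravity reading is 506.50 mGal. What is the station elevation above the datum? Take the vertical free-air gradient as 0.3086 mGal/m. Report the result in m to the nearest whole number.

h = 506.50 / 0.3086 = 1641.28 m

1641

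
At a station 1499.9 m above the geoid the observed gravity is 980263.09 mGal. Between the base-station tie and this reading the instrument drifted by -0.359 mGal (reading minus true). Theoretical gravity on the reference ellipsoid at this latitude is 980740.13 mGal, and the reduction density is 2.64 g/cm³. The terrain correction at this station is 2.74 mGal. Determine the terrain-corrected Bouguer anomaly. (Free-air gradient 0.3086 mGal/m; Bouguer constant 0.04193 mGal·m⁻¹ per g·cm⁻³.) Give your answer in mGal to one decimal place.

Drift-corrected reading = 980263.09 − (-0.359) = 980263.449 mGal
Free-air correction = 0.3086 × 1499.9 = 462.87 mGal
Free-air anomaly = 980263.449 − 980740.13 + (462.87) = -13.811 mGal
Bouguer slab correction = 0.04193 × 2.64 × 1499.9 = 166.03 mGal
Simple Bouguer anomaly = -13.811 − (166.03) = -179.841 mGal
Complete Bouguer anomaly = -179.841 + 2.74 = -177.101 mGal

-177.1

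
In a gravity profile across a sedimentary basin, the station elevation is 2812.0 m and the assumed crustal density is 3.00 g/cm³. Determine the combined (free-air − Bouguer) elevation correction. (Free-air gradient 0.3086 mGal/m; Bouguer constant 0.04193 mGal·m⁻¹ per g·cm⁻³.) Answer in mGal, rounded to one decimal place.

514.1

Combined gradient = 0.3086 − 0.04193 × 3.00 = 0.1828100 mGal/m
Combined elevation correction = 0.1828100 × 2812.0 = 514.1 mGal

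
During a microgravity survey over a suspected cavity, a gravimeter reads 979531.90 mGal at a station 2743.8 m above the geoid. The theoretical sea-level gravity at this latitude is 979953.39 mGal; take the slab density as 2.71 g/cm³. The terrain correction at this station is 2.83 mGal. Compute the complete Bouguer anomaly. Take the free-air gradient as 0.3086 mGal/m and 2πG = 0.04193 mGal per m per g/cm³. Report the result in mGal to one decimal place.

116.3

Free-air correction = 0.3086 × 2743.8 = 846.74 mGal
Free-air anomaly = 979531.90 − 979953.39 + (846.74) = 425.25 mGal
Bouguer slab correction = 0.04193 × 2.71 × 2743.8 = 311.78 mGal
Simple Bouguer anomaly = 425.25 − (311.78) = 113.47 mGal
Complete Bouguer anomaly = 113.47 + 2.83 = 116.30 mGal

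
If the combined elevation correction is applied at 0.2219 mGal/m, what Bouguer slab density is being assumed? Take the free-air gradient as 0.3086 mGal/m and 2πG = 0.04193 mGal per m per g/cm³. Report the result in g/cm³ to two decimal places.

0.2219 = 0.3086 − 0.04193 × ρ
ρ = (0.3086 − 0.2219) / 0.04193 = 2.07 g/cm³

2.07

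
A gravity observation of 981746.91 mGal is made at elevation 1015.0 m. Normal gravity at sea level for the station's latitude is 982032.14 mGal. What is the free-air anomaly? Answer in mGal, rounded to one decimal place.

28.0

Free-air correction = 0.3086 × 1015.0 = 313.23 mGal
Free-air anomaly = 981746.91 − 982032.14 + (313.23) = 28.00 mGal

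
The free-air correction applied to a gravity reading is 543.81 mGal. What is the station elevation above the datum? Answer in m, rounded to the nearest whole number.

1762

h = 543.81 / 0.3086 = 1762.18 m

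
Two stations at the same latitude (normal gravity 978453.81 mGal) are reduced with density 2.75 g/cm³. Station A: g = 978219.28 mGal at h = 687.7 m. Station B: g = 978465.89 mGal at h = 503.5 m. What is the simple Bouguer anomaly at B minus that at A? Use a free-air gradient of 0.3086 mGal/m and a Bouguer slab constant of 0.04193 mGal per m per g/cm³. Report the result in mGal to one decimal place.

211.0

Δg_SB(A) = 978219.28 − 978453.81 + 0.3086×687.7 − 0.04193×2.75×687.7 = -101.60 mGal
Δg_SB(B) = 978465.89 − 978453.81 + 0.3086×503.5 − 0.04193×2.75×503.5 = 109.40 mGal
Difference = 109.40 − (-101.60) = 211.00 mGal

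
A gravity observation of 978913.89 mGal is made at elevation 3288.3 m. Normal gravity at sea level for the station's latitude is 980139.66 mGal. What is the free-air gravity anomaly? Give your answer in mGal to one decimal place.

Free-air correction = 0.3086 × 3288.3 = 1014.77 mGal
Free-air anomaly = 978913.89 − 980139.66 + (1014.77) = -211.00 mGal

-211.0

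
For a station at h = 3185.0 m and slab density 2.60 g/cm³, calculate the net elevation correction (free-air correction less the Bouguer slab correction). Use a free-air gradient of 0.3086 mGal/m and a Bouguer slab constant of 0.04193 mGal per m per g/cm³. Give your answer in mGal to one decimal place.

635.7

Combined gradient = 0.3086 − 0.04193 × 2.60 = 0.1995820 mGal/m
Combined elevation correction = 0.1995820 × 3185.0 = 635.7 mGal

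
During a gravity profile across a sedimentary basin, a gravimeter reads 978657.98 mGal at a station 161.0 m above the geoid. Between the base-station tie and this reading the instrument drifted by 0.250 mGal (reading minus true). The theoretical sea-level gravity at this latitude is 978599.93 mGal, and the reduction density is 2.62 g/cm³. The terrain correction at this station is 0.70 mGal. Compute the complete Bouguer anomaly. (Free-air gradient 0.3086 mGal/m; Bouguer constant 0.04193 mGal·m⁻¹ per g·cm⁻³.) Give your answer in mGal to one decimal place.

Drift-corrected reading = 978657.98 − (0.250) = 978657.730 mGal
Free-air correction = 0.3086 × 161.0 = 49.68 mGal
Free-air anomaly = 978657.730 − 978599.93 + (49.68) = 107.480 mGal
Bouguer slab correction = 0.04193 × 2.62 × 161.0 = 17.69 mGal
Simple Bouguer anomaly = 107.480 − (17.69) = 89.790 mGal
Complete Bouguer anomaly = 89.790 + 0.70 = 90.490 mGal

90.5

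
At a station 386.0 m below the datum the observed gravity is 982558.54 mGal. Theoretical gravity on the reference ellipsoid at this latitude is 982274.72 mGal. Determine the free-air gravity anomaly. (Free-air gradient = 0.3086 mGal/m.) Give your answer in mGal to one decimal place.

Free-air correction = 0.3086 × -386.0 = -119.12 mGal
Free-air anomaly = 982558.54 − 982274.72 + (-119.12) = 164.70 mGal

164.7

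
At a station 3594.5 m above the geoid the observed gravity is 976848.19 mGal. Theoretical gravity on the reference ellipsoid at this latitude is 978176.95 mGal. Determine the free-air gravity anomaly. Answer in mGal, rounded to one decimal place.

-219.5

Free-air correction = 0.3086 × 3594.5 = 1109.26 mGal
Free-air anomaly = 976848.19 − 978176.95 + (1109.26) = -219.50 mGal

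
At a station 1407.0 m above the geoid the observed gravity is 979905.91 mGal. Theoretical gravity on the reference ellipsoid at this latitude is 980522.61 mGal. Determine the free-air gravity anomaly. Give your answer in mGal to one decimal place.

-182.5

Free-air correction = 0.3086 × 1407.0 = 434.20 mGal
Free-air anomaly = 979905.91 − 980522.61 + (434.20) = -182.50 mGal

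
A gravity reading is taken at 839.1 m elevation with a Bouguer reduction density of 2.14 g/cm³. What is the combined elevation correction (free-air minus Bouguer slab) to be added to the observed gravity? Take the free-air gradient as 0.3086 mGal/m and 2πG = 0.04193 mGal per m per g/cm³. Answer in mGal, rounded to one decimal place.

Combined gradient = 0.3086 − 0.04193 × 2.14 = 0.2188698 mGal/m
Combined elevation correction = 0.2188698 × 839.1 = 183.7 mGal

183.7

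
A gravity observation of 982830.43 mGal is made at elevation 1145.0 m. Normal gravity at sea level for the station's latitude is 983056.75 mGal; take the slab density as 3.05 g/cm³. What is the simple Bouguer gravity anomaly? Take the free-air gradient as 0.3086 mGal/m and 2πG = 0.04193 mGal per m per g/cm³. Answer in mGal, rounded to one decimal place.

-19.4

Free-air correction = 0.3086 × 1145.0 = 353.35 mGal
Free-air anomaly = 982830.43 − 983056.75 + (353.35) = 127.03 mGal
Bouguer slab correction = 0.04193 × 3.05 × 1145.0 = 146.43 mGal
Simple Bouguer anomaly = 127.03 − (146.43) = -19.40 mGal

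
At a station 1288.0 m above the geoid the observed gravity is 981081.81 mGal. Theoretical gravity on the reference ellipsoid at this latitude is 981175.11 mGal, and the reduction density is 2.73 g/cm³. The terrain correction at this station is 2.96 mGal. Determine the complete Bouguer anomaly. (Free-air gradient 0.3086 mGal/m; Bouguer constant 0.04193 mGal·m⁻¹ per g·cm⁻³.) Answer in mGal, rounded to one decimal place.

Free-air correction = 0.3086 × 1288.0 = 397.48 mGal
Free-air anomaly = 981081.81 − 981175.11 + (397.48) = 304.18 mGal
Bouguer slab correction = 0.04193 × 2.73 × 1288.0 = 147.44 mGal
Simple Bouguer anomaly = 304.18 − (147.44) = 156.74 mGal
Complete Bouguer anomaly = 156.74 + 2.96 = 159.70 mGal

159.7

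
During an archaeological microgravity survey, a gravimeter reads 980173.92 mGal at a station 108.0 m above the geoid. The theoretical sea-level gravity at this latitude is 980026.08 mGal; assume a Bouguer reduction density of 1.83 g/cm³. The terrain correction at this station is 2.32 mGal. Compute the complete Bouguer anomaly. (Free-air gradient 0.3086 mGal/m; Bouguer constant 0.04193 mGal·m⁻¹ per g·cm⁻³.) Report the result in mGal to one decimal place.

Free-air correction = 0.3086 × 108.0 = 33.33 mGal
Free-air anomaly = 980173.92 − 980026.08 + (33.33) = 181.17 mGal
Bouguer slab correction = 0.04193 × 1.83 × 108.0 = 8.29 mGal
Simple Bouguer anomaly = 181.17 − (8.29) = 172.88 mGal
Complete Bouguer anomaly = 172.88 + 2.32 = 175.20 mGal

175.2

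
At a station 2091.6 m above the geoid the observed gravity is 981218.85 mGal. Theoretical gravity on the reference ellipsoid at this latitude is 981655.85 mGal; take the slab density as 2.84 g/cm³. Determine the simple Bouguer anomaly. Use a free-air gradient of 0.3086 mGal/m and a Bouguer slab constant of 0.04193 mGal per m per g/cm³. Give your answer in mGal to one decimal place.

-40.6

Free-air correction = 0.3086 × 2091.6 = 645.47 mGal
Free-air anomaly = 981218.85 − 981655.85 + (645.47) = 208.47 mGal
Bouguer slab correction = 0.04193 × 2.84 × 2091.6 = 249.07 mGal
Simple Bouguer anomaly = 208.47 − (249.07) = -40.60 mGal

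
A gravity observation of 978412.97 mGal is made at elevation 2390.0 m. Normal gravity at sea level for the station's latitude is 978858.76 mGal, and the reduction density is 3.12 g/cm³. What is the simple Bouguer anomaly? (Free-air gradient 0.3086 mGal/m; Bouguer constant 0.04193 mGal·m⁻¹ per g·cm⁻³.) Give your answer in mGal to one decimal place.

Free-air correction = 0.3086 × 2390.0 = 737.55 mGal
Free-air anomaly = 978412.97 − 978858.76 + (737.55) = 291.76 mGal
Bouguer slab correction = 0.04193 × 3.12 × 2390.0 = 312.66 mGal
Simple Bouguer anomaly = 291.76 − (312.66) = -20.90 mGal

-20.9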